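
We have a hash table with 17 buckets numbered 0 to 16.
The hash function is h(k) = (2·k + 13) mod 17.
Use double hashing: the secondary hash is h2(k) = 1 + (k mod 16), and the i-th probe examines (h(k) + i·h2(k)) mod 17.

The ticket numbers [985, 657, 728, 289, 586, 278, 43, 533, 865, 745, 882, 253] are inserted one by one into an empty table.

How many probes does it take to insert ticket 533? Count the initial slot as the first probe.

3

Insert 985: h=11, slot 11 empty -> index 11.
Insert 657: h=1, slot 1 empty -> index 1.
Insert 728: h=7, slot 7 empty -> index 7.
Insert 289: h=13, slot 13 empty -> index 13.
Insert 586: h=12, slot 12 empty -> index 12.
Insert 278: h=8, slot 8 empty -> index 8.
Insert 43: h=14, slot 14 empty -> index 14.
Insert 533: h=8, h2=6, slots 8,14 occupied -> index 3.
Insert 865: h=9, slot 9 empty -> index 9.
Insert 745: h=7, h2=10, slot 7 occupied -> index 0.
Insert 882: h=9, h2=3, slots 9,12 occupied -> index 15.
Insert 253: h=9, h2=14, slot 9 occupied -> index 6.
Table: [745, 657, -, 533, -, -, 253, 728, 278, 865, -, 985, 586, 289, 43, 882, -]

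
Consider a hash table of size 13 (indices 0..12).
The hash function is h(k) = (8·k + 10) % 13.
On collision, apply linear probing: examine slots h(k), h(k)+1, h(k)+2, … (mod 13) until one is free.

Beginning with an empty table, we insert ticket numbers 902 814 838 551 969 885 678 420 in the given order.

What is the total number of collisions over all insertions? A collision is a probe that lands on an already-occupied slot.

1

902 hashes to 11; slot 11 is free => place at 11.
814 hashes to 9; slot 9 is free => place at 9.
838 hashes to 6; slot 6 is free => place at 6.
551 hashes to 11; 11 taken => place at 12.
969 hashes to 1; slot 1 is free => place at 1.
885 hashes to 5; slot 5 is free => place at 5.
678 hashes to 0; slot 0 is free => place at 0.
420 hashes to 3; slot 3 is free => place at 3.
Table: [678, 969, -, 420, -, 885, 838, -, -, 814, -, 902, 551]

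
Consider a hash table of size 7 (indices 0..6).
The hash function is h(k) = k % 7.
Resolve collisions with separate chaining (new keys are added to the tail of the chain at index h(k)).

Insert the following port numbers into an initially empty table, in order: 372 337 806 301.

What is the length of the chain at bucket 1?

3

372 -> bucket 1
337 -> bucket 1 (collision)
806 -> bucket 1 (collision)
301 -> bucket 0
Final buckets:
0: 301
1: 372 -> 337 -> 806
2: -
3: -
4: -
5: -
6: -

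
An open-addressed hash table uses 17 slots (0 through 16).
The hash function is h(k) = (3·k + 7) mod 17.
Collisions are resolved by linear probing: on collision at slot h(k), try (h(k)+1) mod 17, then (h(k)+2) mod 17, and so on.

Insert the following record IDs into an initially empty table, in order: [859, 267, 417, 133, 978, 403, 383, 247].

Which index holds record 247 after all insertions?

859: h=0 -> slot 0
267: h=9 -> slot 9
417: h=0, probe 0,1 -> slot 1
133: h=15 -> slot 15
978: h=0, probe 0,1,2 -> slot 2
403: h=9, probe 9,10 -> slot 10
383: h=0, probe 0,1,2,3 -> slot 3
247: h=0, probe 0,1,2,3,4 -> slot 4
Table: [859, 417, 978, 383, 247, —, —, —, —, 267, 403, —, —, —, —, 133, —]

4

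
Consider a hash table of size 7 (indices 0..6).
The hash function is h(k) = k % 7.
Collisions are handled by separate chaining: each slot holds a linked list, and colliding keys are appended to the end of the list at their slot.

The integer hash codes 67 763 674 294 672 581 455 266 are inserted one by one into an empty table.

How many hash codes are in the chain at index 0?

6

67 → bucket 4
763 → bucket 0
674 → bucket 2
294 → bucket 0 (collision)
672 → bucket 0 (collision)
581 → bucket 0 (collision)
455 → bucket 0 (collision)
266 → bucket 0 (collision)
Final buckets:
0: 763 -> 294 -> 672 -> 581 -> 455 -> 266
1: —
2: 674
3: —
4: 67
5: —
6: —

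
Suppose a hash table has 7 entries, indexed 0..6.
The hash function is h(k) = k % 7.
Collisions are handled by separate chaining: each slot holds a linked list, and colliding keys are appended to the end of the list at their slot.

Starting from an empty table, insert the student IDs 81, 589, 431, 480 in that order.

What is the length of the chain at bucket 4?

3

81 → bucket 4
589 → bucket 1
431 → bucket 4 (collision)
480 → bucket 4 (collision)
Final buckets:
0: ∅
1: 589
2: ∅
3: ∅
4: 81 -> 431 -> 480
5: ∅
6: ∅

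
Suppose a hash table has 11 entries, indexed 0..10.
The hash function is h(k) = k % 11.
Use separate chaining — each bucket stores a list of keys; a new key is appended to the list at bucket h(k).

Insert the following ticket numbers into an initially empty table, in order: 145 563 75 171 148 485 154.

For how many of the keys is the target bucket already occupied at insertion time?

145 → bucket 2
563 → bucket 2 (collision)
75 → bucket 9
171 → bucket 6
148 → bucket 5
485 → bucket 1
154 → bucket 0
Final buckets:
0: 154
1: 485
2: 145 -> 563
3: ∅
4: ∅
5: 148
6: 171
7: ∅
8: ∅
9: 75
10: ∅

1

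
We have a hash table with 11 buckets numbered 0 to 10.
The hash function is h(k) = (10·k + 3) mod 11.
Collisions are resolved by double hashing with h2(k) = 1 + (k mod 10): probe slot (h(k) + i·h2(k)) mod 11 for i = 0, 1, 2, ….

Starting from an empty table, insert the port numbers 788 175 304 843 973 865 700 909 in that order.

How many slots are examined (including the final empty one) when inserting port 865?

788 hashes to 7; slot 7 is free → place at 7.
175 hashes to 4; slot 4 is free → place at 4.
304 hashes to 7, h2=5; 7 taken → place at 1.
843 hashes to 7, h2=4; 7 taken → place at 0.
973 hashes to 9; slot 9 is free → place at 9.
865 hashes to 7, h2=6; 7 taken → place at 2.
700 hashes to 7, h2=1; 7 taken → place at 8.
909 hashes to 7, h2=10; 7 taken → place at 6.
Table: [843, 304, 865, —, 175, —, 909, 788, 700, 973, —]

2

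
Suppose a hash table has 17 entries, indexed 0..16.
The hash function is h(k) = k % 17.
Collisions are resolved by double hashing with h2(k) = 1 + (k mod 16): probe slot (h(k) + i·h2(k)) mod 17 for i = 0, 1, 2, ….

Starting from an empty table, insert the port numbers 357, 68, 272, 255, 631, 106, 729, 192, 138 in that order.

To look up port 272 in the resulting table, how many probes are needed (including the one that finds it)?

2

357: h=0 => slot 0
68: h=0, h2=5, probe 0,5 => slot 5
272: h=0, h2=1, probe 0,1 => slot 1
255: h=0, h2=16, probe 0,16 => slot 16
631: h=2 => slot 2
106: h=4 => slot 4
729: h=15 => slot 15
192: h=5, h2=1, probe 5,6 => slot 6
138: h=2, h2=11, probe 2,13 => slot 13
Table: [357, 272, 631, ., 106, 68, 192, ., ., ., ., ., ., 138, ., 729, 255]
Lookup 272: h=0, h2=1, probe 0,1 → found at 1.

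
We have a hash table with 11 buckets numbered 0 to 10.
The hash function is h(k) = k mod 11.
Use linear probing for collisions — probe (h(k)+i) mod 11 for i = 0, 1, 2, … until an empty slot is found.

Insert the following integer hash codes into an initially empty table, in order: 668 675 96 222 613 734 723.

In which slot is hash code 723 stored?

668 hashes to 8; slot 8 is free => place at 8.
675 hashes to 4; slot 4 is free => place at 4.
96 hashes to 8; 8 taken => place at 9.
222 hashes to 2; slot 2 is free => place at 2.
613 hashes to 8; 8,9 taken => place at 10.
734 hashes to 8; 8,9,10 taken => place at 0.
723 hashes to 8; 8,9,10,0 taken => place at 1.
Table: [734, 723, 222, —, 675, —, —, —, 668, 96, 613]

1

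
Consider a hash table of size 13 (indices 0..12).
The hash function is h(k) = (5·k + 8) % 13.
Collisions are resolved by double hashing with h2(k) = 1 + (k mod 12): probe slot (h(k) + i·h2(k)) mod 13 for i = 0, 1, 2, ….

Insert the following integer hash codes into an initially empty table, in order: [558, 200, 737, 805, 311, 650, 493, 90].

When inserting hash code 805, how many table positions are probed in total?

2

Insert 558: h=3, slot 3 empty → index 3.
Insert 200: h=7, slot 7 empty → index 7.
Insert 737: h=1, slot 1 empty → index 1.
Insert 805: h=3, h2=2, slot 3 occupied → index 5.
Insert 311: h=3, h2=12, slot 3 occupied → index 2.
Insert 650: h=8, slot 8 empty → index 8.
Insert 493: h=3, h2=2, slots 3,5,7 occupied → index 9.
Insert 90: h=3, h2=7, slot 3 occupied → index 10.
Table: [., 737, 311, 558, ., 805, ., 200, 650, 493, 90, ., .]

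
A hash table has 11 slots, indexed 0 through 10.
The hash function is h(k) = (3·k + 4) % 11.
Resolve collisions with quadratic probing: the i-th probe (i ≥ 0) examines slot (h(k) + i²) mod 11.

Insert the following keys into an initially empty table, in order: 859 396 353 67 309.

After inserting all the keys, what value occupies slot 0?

859: h=7 → slot 7
396: h=4 → slot 4
353: h=7, probe 7,8 → slot 8
67: h=7, probe 7,8,0 → slot 0
309: h=7, probe 7,8,0,5 → slot 5
Table: [67, -, -, -, 396, 309, -, 859, 353, -, -]

67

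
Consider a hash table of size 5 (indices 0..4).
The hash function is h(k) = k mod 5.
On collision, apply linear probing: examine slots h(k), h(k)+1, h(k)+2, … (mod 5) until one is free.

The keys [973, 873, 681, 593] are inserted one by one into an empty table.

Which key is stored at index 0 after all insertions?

Insert 973: h=3, slot 3 empty => index 3.
Insert 873: h=3, slot 3 occupied => index 4.
Insert 681: h=1, slot 1 empty => index 1.
Insert 593: h=3, slots 3,4 occupied => index 0.
Table: [593, 681, —, 973, 873]

593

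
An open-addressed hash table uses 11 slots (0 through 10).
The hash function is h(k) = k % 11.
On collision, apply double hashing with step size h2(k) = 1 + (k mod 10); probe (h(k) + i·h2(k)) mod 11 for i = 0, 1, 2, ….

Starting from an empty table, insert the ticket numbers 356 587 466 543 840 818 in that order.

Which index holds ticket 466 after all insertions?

0

356 hashes to 4; slot 4 is free -> place at 4.
587 hashes to 4, h2=8; 4 taken -> place at 1.
466 hashes to 4, h2=7; 4 taken -> place at 0.
543 hashes to 4, h2=4; 4 taken -> place at 8.
840 hashes to 4, h2=1; 4 taken -> place at 5.
818 hashes to 4, h2=9; 4 taken -> place at 2.
Table: [466, 587, 818, -, 356, 840, -, -, 543, -, -]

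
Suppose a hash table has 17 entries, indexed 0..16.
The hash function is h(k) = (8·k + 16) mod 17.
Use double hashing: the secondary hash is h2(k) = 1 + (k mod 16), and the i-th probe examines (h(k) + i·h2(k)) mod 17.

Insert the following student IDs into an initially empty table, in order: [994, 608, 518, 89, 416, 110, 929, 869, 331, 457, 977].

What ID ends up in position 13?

416

994: h=12 => slot 12
608: h=1 => slot 1
518: h=12, h2=7, probe 12,2 => slot 2
89: h=14 => slot 14
416: h=12, h2=1, probe 12,13 => slot 13
110: h=12, h2=15, probe 12,10 => slot 10
929: h=2, h2=2, probe 2,4 => slot 4
869: h=15 => slot 15
331: h=12, h2=12, probe 12,7 => slot 7
457: h=0 => slot 0
977: h=12, h2=2, probe 12,14,16 => slot 16
Table: [457, 608, 518, ., 929, ., ., 331, ., ., 110, ., 994, 416, 89, 869, 977]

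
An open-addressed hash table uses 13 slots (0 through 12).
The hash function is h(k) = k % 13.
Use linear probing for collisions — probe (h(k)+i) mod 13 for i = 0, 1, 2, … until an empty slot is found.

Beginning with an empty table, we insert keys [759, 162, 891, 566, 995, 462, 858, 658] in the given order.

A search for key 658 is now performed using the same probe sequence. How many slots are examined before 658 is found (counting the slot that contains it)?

Insert 759: h=5, slot 5 empty → index 5.
Insert 162: h=6, slot 6 empty → index 6.
Insert 891: h=7, slot 7 empty → index 7.
Insert 566: h=7, slot 7 occupied → index 8.
Insert 995: h=7, slots 7,8 occupied → index 9.
Insert 462: h=7, slots 7,8,9 occupied → index 10.
Insert 858: h=0, slot 0 empty → index 0.
Insert 658: h=8, slots 8,9,10 occupied → index 11.
Table: [858, —, —, —, —, 759, 162, 891, 566, 995, 462, 658, —]
Lookup 658: h=8, probe 8,9,10,11 → found at 11.

4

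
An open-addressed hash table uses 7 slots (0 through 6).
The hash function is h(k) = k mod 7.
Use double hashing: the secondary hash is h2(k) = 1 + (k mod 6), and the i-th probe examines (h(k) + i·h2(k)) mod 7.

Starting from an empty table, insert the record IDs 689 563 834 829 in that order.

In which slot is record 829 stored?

689 hashes to 3; slot 3 is free -> place at 3.
563 hashes to 3, h2=6; 3 taken -> place at 2.
834 hashes to 1; slot 1 is free -> place at 1.
829 hashes to 3, h2=2; 3 taken -> place at 5.
Table: [-, 834, 563, 689, -, 829, -]

5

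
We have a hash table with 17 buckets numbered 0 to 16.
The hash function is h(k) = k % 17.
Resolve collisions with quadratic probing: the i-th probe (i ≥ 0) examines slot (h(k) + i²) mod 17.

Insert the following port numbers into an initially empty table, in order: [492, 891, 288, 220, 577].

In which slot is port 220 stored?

3

492 hashes to 16; slot 16 is free => place at 16.
891 hashes to 7; slot 7 is free => place at 7.
288 hashes to 16; 16 taken => place at 0.
220 hashes to 16; 16,0 taken => place at 3.
577 hashes to 16; 16,0,3 taken => place at 8.
Table: [288, _, _, 220, _, _, _, 891, 577, _, _, _, _, _, _, _, 492]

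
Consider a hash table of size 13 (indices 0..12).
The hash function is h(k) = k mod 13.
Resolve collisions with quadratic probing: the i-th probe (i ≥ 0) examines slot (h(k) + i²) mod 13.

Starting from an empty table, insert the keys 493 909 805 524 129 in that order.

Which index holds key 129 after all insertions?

8

493: h=12 => slot 12
909: h=12, probe 12,0 => slot 0
805: h=12, probe 12,0,3 => slot 3
524: h=4 => slot 4
129: h=12, probe 12,0,3,8 => slot 8
Table: [909, ., ., 805, 524, ., ., ., 129, ., ., ., 493]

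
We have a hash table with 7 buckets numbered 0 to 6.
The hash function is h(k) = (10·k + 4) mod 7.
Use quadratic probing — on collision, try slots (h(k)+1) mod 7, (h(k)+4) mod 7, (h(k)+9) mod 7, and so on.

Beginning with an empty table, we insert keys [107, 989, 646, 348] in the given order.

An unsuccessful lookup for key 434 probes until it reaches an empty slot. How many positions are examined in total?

3

107 hashes to 3; slot 3 is free → place at 3.
989 hashes to 3; 3 taken → place at 4.
646 hashes to 3; 3,4 taken → place at 0.
348 hashes to 5; slot 5 is free → place at 5.
Table: [646, ∅, ∅, 107, 989, 348, ∅]
Lookup 434: h=4, probe 4,5,1 → slot 1 empty, not found.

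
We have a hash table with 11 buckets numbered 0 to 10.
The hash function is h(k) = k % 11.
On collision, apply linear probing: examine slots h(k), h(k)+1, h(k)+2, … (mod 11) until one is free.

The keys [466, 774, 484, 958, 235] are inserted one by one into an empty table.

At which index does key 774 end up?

466 hashes to 4; slot 4 is free => place at 4.
774 hashes to 4; 4 taken => place at 5.
484 hashes to 0; slot 0 is free => place at 0.
958 hashes to 1; slot 1 is free => place at 1.
235 hashes to 4; 4,5 taken => place at 6.
Table: [484, 958, ∅, ∅, 466, 774, 235, ∅, ∅, ∅, ∅]

5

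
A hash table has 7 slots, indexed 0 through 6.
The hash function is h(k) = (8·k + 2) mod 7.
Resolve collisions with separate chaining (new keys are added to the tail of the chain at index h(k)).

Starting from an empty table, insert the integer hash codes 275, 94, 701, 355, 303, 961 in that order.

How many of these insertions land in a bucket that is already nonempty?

Insert 275: h=4, bucket 4 empty -> new chain.
Insert 94: h=5, bucket 5 empty -> new chain.
Insert 701: h=3, bucket 3 empty -> new chain.
Insert 355: h=0, bucket 0 empty -> new chain.
Insert 303: h=4, bucket 4 nonempty -> append to chain.
Insert 961: h=4, bucket 4 nonempty -> append to chain.
Final buckets:
0: 355
1: .
2: .
3: 701
4: 275 -> 303 -> 961
5: 94
6: .

2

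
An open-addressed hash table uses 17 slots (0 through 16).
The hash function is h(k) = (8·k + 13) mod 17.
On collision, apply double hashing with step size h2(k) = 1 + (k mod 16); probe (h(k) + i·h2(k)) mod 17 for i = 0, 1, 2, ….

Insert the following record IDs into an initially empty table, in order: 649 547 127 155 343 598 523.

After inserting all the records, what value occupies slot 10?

598

649: h=3 → slot 3
547: h=3, h2=4, probe 3,7 → slot 7
127: h=9 → slot 9
155: h=12 → slot 12
343: h=3, h2=8, probe 3,11 → slot 11
598: h=3, h2=7, probe 3,10 → slot 10
523: h=15 → slot 15
Table: [., ., ., 649, ., ., ., 547, ., 127, 598, 343, 155, ., ., 523, .]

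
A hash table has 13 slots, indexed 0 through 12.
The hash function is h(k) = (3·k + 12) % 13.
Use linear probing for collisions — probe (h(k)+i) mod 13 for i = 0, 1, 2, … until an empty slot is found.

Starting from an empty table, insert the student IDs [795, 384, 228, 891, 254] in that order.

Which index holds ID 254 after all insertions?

795 hashes to 5; slot 5 is free => place at 5.
384 hashes to 7; slot 7 is free => place at 7.
228 hashes to 7; 7 taken => place at 8.
891 hashes to 7; 7,8 taken => place at 9.
254 hashes to 7; 7,8,9 taken => place at 10.
Table: [., ., ., ., ., 795, ., 384, 228, 891, 254, ., .]

10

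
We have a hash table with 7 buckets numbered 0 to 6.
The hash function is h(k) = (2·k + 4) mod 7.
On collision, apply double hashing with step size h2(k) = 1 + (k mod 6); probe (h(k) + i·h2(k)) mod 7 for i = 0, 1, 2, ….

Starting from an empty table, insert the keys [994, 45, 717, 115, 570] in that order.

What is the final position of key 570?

Insert 994: h=4, slot 4 empty → index 4.
Insert 45: h=3, slot 3 empty → index 3.
Insert 717: h=3, h2=4, slot 3 occupied → index 0.
Insert 115: h=3, h2=2, slot 3 occupied → index 5.
Insert 570: h=3, h2=1, slots 3,4,5 occupied → index 6.
Table: [717, -, -, 45, 994, 115, 570]

6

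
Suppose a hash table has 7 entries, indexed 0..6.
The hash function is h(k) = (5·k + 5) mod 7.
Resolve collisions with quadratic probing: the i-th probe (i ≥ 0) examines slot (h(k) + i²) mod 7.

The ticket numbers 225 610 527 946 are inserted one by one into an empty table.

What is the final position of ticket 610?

225: h=3 -> slot 3
610: h=3, probe 3,4 -> slot 4
527: h=1 -> slot 1
946: h=3, probe 3,4,0 -> slot 0
Table: [946, 527, —, 225, 610, —, —]

4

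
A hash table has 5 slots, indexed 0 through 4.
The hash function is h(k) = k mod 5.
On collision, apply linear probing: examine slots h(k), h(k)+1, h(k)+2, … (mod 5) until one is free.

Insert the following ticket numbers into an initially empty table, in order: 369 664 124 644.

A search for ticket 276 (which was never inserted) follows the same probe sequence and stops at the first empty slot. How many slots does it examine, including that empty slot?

3

Insert 369: h=4, slot 4 empty => index 4.
Insert 664: h=4, slot 4 occupied => index 0.
Insert 124: h=4, slots 4,0 occupied => index 1.
Insert 644: h=4, slots 4,0,1 occupied => index 2.
Table: [664, 124, 644, -, 369]
Lookup 276: h=1, probe 1,2,3 → slot 3 empty, not found.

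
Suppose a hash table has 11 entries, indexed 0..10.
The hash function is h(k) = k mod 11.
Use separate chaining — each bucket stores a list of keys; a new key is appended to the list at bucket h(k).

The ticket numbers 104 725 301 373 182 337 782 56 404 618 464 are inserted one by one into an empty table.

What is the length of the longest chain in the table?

2

Insert 104: h=5, bucket 5 empty → new chain.
Insert 725: h=10, bucket 10 empty → new chain.
Insert 301: h=4, bucket 4 empty → new chain.
Insert 373: h=10, bucket 10 nonempty → append to chain.
Insert 182: h=6, bucket 6 empty → new chain.
Insert 337: h=7, bucket 7 empty → new chain.
Insert 782: h=1, bucket 1 empty → new chain.
Insert 56: h=1, bucket 1 nonempty → append to chain.
Insert 404: h=8, bucket 8 empty → new chain.
Insert 618: h=2, bucket 2 empty → new chain.
Insert 464: h=2, bucket 2 nonempty → append to chain.
Final buckets:
0: ∅
1: 782 -> 56
2: 618 -> 464
3: ∅
4: 301
5: 104
6: 182
7: 337
8: 404
9: ∅
10: 725 -> 373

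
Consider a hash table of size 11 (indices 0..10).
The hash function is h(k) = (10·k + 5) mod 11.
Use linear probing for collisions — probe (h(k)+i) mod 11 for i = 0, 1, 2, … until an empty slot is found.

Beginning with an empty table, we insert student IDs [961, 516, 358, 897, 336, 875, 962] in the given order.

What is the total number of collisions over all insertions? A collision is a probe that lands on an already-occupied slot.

961: h=1 -> slot 1
516: h=6 -> slot 6
358: h=10 -> slot 10
897: h=10, probe 10,0 -> slot 0
336: h=10, probe 10,0,1,2 -> slot 2
875: h=10, probe 10,0,1,2,3 -> slot 3
962: h=0, probe 0,1,2,3,4 -> slot 4
Table: [897, 961, 336, 875, 962, -, 516, -, -, -, 358]

12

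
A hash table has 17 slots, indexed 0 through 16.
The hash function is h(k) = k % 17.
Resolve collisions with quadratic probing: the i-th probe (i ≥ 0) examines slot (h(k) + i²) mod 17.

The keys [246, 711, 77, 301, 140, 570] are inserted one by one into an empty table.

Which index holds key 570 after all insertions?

10

246 hashes to 8; slot 8 is free → place at 8.
711 hashes to 14; slot 14 is free → place at 14.
77 hashes to 9; slot 9 is free → place at 9.
301 hashes to 12; slot 12 is free → place at 12.
140 hashes to 4; slot 4 is free → place at 4.
570 hashes to 9; 9 taken → place at 10.
Table: [_, _, _, _, 140, _, _, _, 246, 77, 570, _, 301, _, 711, _, _]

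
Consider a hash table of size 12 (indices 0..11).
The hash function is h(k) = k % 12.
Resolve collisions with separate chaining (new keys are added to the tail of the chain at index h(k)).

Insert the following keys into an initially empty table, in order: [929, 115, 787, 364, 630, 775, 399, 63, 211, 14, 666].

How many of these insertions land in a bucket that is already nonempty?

929 -> bucket 5
115 -> bucket 7
787 -> bucket 7 (collision)
364 -> bucket 4
630 -> bucket 6
775 -> bucket 7 (collision)
399 -> bucket 3
63 -> bucket 3 (collision)
211 -> bucket 7 (collision)
14 -> bucket 2
666 -> bucket 6 (collision)
Final buckets:
0: .
1: .
2: 14
3: 399 -> 63
4: 364
5: 929
6: 630 -> 666
7: 115 -> 787 -> 775 -> 211
8: .
9: .
10: .
11: .

5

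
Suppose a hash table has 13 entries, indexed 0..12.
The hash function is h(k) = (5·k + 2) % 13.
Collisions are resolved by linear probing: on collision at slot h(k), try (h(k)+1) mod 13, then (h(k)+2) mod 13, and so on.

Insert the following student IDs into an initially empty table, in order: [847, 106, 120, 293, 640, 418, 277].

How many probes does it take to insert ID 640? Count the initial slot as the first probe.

2

Insert 847: h=12, slot 12 empty → index 12.
Insert 106: h=12, slot 12 occupied → index 0.
Insert 120: h=4, slot 4 empty → index 4.
Insert 293: h=11, slot 11 empty → index 11.
Insert 640: h=4, slot 4 occupied → index 5.
Insert 418: h=12, slots 12,0 occupied → index 1.
Insert 277: h=9, slot 9 empty → index 9.
Table: [106, 418, —, —, 120, 640, —, —, —, 277, —, 293, 847]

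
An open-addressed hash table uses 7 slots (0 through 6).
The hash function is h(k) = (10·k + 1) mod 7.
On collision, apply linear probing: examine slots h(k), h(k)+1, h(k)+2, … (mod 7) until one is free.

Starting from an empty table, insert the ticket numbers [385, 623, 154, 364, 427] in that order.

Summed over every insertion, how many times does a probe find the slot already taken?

385: h=1 => slot 1
623: h=1, probe 1,2 => slot 2
154: h=1, probe 1,2,3 => slot 3
364: h=1, probe 1,2,3,4 => slot 4
427: h=1, probe 1,2,3,4,5 => slot 5
Table: [∅, 385, 623, 154, 364, 427, ∅]

10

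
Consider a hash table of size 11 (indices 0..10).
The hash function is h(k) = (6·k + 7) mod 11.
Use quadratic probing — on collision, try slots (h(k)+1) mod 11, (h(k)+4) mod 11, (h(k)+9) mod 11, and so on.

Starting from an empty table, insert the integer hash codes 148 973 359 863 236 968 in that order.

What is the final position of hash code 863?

148: h=4 => slot 4
973: h=4, probe 4,5 => slot 5
359: h=5, probe 5,6 => slot 6
863: h=4, probe 4,5,8 => slot 8
236: h=4, probe 4,5,8,2 => slot 2
968: h=7 => slot 7
Table: [-, -, 236, -, 148, 973, 359, 968, 863, -, -]

8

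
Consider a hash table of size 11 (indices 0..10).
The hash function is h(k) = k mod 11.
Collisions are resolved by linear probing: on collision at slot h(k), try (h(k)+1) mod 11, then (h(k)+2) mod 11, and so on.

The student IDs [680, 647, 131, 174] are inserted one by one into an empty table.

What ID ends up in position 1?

174

680: h=9 → slot 9
647: h=9, probe 9,10 → slot 10
131: h=10, probe 10,0 → slot 0
174: h=9, probe 9,10,0,1 → slot 1
Table: [131, 174, -, -, -, -, -, -, -, 680, 647]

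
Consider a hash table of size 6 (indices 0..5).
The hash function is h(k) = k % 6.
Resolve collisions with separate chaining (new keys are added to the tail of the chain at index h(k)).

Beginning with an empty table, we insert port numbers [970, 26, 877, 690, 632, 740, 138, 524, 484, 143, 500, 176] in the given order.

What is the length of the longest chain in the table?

6

Insert 970: h=4, bucket 4 empty → new chain.
Insert 26: h=2, bucket 2 empty → new chain.
Insert 877: h=1, bucket 1 empty → new chain.
Insert 690: h=0, bucket 0 empty → new chain.
Insert 632: h=2, bucket 2 nonempty → append to chain.
Insert 740: h=2, bucket 2 nonempty → append to chain.
Insert 138: h=0, bucket 0 nonempty → append to chain.
Insert 524: h=2, bucket 2 nonempty → append to chain.
Insert 484: h=4, bucket 4 nonempty → append to chain.
Insert 143: h=5, bucket 5 empty → new chain.
Insert 500: h=2, bucket 2 nonempty → append to chain.
Insert 176: h=2, bucket 2 nonempty → append to chain.
Final buckets:
0: 690 -> 138
1: 877
2: 26 -> 632 -> 740 -> 524 -> 500 -> 176
3: ∅
4: 970 -> 484
5: 143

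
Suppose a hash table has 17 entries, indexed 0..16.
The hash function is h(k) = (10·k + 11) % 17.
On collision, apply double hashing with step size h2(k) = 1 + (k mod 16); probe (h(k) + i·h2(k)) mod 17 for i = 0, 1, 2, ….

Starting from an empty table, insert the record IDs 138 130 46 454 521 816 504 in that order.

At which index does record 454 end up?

9

138: h=14 → slot 14
130: h=2 → slot 2
46: h=12 → slot 12
454: h=12, h2=7, probe 12,2,9 → slot 9
521: h=2, h2=10, probe 2,12,5 → slot 5
816: h=11 → slot 11
504: h=2, h2=9, probe 2,11,3 → slot 3
Table: [., ., 130, 504, ., 521, ., ., ., 454, ., 816, 46, ., 138, ., .]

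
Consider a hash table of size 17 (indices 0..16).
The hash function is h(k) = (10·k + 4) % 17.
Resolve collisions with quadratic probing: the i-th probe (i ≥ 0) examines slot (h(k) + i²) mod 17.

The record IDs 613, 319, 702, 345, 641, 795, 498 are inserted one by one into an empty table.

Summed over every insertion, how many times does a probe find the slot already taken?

Insert 613: h=14, slot 14 empty → index 14.
Insert 319: h=15, slot 15 empty → index 15.
Insert 702: h=3, slot 3 empty → index 3.
Insert 345: h=3, slot 3 occupied → index 4.
Insert 641: h=5, slot 5 empty → index 5.
Insert 795: h=15, slot 15 occupied → index 16.
Insert 498: h=3, slots 3,4 occupied → index 7.
Table: [—, —, —, 702, 345, 641, —, 498, —, —, —, —, —, —, 613, 319, 795]

4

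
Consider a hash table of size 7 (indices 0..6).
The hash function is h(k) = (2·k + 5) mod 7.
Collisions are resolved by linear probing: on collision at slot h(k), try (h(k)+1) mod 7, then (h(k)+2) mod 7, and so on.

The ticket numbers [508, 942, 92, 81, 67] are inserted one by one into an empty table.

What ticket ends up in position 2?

508 hashes to 6; slot 6 is free → place at 6.
942 hashes to 6; 6 taken → place at 0.
92 hashes to 0; 0 taken → place at 1.
81 hashes to 6; 6,0,1 taken → place at 2.
67 hashes to 6; 6,0,1,2 taken → place at 3.
Table: [942, 92, 81, 67, ∅, ∅, 508]

81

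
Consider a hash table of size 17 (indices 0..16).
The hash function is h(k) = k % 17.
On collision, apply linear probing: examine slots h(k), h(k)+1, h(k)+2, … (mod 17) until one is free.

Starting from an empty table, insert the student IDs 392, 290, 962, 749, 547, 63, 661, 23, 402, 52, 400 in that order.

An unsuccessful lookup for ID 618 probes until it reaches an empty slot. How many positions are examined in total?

2

Insert 392: h=1, slot 1 empty -> index 1.
Insert 290: h=1, slot 1 occupied -> index 2.
Insert 962: h=10, slot 10 empty -> index 10.
Insert 749: h=1, slots 1,2 occupied -> index 3.
Insert 547: h=3, slot 3 occupied -> index 4.
Insert 63: h=12, slot 12 empty -> index 12.
Insert 661: h=15, slot 15 empty -> index 15.
Insert 23: h=6, slot 6 empty -> index 6.
Insert 402: h=11, slot 11 empty -> index 11.
Insert 52: h=1, slots 1,2,3,4 occupied -> index 5.
Insert 400: h=9, slot 9 empty -> index 9.
Table: [-, 392, 290, 749, 547, 52, 23, -, -, 400, 962, 402, 63, -, -, 661, -]
Lookup 618: h=6, probe 6,7 → slot 7 empty, not found.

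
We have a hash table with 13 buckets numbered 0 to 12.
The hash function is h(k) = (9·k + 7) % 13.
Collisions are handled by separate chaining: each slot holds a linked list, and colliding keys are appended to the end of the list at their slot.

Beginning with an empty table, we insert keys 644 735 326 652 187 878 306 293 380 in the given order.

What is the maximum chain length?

5

Insert 644: h=5, bucket 5 empty -> new chain.
Insert 735: h=5, bucket 5 nonempty -> append to chain.
Insert 326: h=3, bucket 3 empty -> new chain.
Insert 652: h=12, bucket 12 empty -> new chain.
Insert 187: h=0, bucket 0 empty -> new chain.
Insert 878: h=5, bucket 5 nonempty -> append to chain.
Insert 306: h=5, bucket 5 nonempty -> append to chain.
Insert 293: h=5, bucket 5 nonempty -> append to chain.
Insert 380: h=8, bucket 8 empty -> new chain.
Final buckets:
0: 187
1: _
2: _
3: 326
4: _
5: 644 -> 735 -> 878 -> 306 -> 293
6: _
7: _
8: 380
9: _
10: _
11: _
12: 652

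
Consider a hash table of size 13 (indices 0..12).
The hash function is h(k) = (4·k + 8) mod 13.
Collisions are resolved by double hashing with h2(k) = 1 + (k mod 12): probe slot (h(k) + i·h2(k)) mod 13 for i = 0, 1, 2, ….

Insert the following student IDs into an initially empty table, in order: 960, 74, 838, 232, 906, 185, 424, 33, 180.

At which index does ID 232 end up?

Insert 960: h=0, slot 0 empty -> index 0.
Insert 74: h=5, slot 5 empty -> index 5.
Insert 838: h=6, slot 6 empty -> index 6.
Insert 232: h=0, h2=5, slots 0,5 occupied -> index 10.
Insert 906: h=5, h2=7, slot 5 occupied -> index 12.
Insert 185: h=7, slot 7 empty -> index 7.
Insert 424: h=1, slot 1 empty -> index 1.
Insert 33: h=10, h2=10, slots 10,7 occupied -> index 4.
Insert 180: h=0, h2=1, slots 0,1 occupied -> index 2.
Table: [960, 424, 180, ∅, 33, 74, 838, 185, ∅, ∅, 232, ∅, 906]

10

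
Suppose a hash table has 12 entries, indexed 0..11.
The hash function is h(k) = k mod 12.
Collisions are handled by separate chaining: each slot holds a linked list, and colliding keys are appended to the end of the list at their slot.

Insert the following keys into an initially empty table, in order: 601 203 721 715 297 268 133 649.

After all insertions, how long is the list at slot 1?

601 → bucket 1
203 → bucket 11
721 → bucket 1 (collision)
715 → bucket 7
297 → bucket 9
268 → bucket 4
133 → bucket 1 (collision)
649 → bucket 1 (collision)
Final buckets:
0: —
1: 601 -> 721 -> 133 -> 649
2: —
3: —
4: 268
5: —
6: —
7: 715
8: —
9: 297
10: —
11: 203

4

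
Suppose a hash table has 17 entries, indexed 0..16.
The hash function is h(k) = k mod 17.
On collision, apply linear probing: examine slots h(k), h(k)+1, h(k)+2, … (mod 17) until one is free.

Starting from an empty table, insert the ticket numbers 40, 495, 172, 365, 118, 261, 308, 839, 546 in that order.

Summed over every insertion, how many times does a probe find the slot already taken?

10

Insert 40: h=6, slot 6 empty → index 6.
Insert 495: h=2, slot 2 empty → index 2.
Insert 172: h=2, slot 2 occupied → index 3.
Insert 365: h=8, slot 8 empty → index 8.
Insert 118: h=16, slot 16 empty → index 16.
Insert 261: h=6, slot 6 occupied → index 7.
Insert 308: h=2, slots 2,3 occupied → index 4.
Insert 839: h=6, slots 6,7,8 occupied → index 9.
Insert 546: h=2, slots 2,3,4 occupied → index 5.
Table: [-, -, 495, 172, 308, 546, 40, 261, 365, 839, -, -, -, -, -, -, 118]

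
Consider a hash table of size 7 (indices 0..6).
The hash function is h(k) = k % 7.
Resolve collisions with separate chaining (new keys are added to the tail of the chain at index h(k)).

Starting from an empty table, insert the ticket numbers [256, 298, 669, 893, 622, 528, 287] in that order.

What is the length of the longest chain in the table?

4

Insert 256: h=4, bucket 4 empty → new chain.
Insert 298: h=4, bucket 4 nonempty → append to chain.
Insert 669: h=4, bucket 4 nonempty → append to chain.
Insert 893: h=4, bucket 4 nonempty → append to chain.
Insert 622: h=6, bucket 6 empty → new chain.
Insert 528: h=3, bucket 3 empty → new chain.
Insert 287: h=0, bucket 0 empty → new chain.
Final buckets:
0: 287
1: _
2: _
3: 528
4: 256 -> 298 -> 669 -> 893
5: _
6: 622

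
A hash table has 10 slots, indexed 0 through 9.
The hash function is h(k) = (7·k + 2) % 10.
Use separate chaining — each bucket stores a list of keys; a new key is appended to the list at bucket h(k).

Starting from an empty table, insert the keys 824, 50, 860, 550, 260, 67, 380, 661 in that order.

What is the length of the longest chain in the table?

Insert 824: h=0, bucket 0 empty → new chain.
Insert 50: h=2, bucket 2 empty → new chain.
Insert 860: h=2, bucket 2 nonempty → append to chain.
Insert 550: h=2, bucket 2 nonempty → append to chain.
Insert 260: h=2, bucket 2 nonempty → append to chain.
Insert 67: h=1, bucket 1 empty → new chain.
Insert 380: h=2, bucket 2 nonempty → append to chain.
Insert 661: h=9, bucket 9 empty → new chain.
Final buckets:
0: 824
1: 67
2: 50 -> 860 -> 550 -> 260 -> 380
3: ∅
4: ∅
5: ∅
6: ∅
7: ∅
8: ∅
9: 661

5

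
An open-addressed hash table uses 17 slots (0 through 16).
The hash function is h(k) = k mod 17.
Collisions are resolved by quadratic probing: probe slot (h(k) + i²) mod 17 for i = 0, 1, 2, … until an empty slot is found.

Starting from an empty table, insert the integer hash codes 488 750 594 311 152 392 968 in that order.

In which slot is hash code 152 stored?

Insert 488: h=12, slot 12 empty → index 12.
Insert 750: h=2, slot 2 empty → index 2.
Insert 594: h=16, slot 16 empty → index 16.
Insert 311: h=5, slot 5 empty → index 5.
Insert 152: h=16, slot 16 occupied → index 0.
Insert 392: h=1, slot 1 empty → index 1.
Insert 968: h=16, slots 16,0 occupied → index 3.
Table: [152, 392, 750, 968, ∅, 311, ∅, ∅, ∅, ∅, ∅, ∅, 488, ∅, ∅, ∅, 594]

0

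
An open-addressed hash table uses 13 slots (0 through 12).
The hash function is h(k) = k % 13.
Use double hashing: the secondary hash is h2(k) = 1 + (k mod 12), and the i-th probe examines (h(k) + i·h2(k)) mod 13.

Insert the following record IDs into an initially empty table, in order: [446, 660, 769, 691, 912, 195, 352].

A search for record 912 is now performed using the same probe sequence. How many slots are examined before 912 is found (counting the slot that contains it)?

2

446 hashes to 4; slot 4 is free → place at 4.
660 hashes to 10; slot 10 is free → place at 10.
769 hashes to 2; slot 2 is free → place at 2.
691 hashes to 2, h2=8; 2,10 taken → place at 5.
912 hashes to 2, h2=1; 2 taken → place at 3.
195 hashes to 0; slot 0 is free → place at 0.
352 hashes to 1; slot 1 is free → place at 1.
Table: [195, 352, 769, 912, 446, 691, -, -, -, -, 660, -, -]
Lookup 912: h=2, h2=1, probe 2,3 → found at 3.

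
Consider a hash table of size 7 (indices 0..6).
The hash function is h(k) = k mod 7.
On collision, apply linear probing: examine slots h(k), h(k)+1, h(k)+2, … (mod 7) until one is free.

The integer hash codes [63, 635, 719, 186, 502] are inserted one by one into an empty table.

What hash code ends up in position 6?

719

63 hashes to 0; slot 0 is free → place at 0.
635 hashes to 5; slot 5 is free → place at 5.
719 hashes to 5; 5 taken → place at 6.
186 hashes to 4; slot 4 is free → place at 4.
502 hashes to 5; 5,6,0 taken → place at 1.
Table: [63, 502, -, -, 186, 635, 719]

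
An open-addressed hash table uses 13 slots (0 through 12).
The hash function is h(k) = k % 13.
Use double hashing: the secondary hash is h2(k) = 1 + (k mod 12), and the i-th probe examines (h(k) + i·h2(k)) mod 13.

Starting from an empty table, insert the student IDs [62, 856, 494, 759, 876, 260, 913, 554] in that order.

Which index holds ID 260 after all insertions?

9

62 hashes to 10; slot 10 is free => place at 10.
856 hashes to 11; slot 11 is free => place at 11.
494 hashes to 0; slot 0 is free => place at 0.
759 hashes to 5; slot 5 is free => place at 5.
876 hashes to 5, h2=1; 5 taken => place at 6.
260 hashes to 0, h2=9; 0 taken => place at 9.
913 hashes to 3; slot 3 is free => place at 3.
554 hashes to 8; slot 8 is free => place at 8.
Table: [494, ∅, ∅, 913, ∅, 759, 876, ∅, 554, 260, 62, 856, ∅]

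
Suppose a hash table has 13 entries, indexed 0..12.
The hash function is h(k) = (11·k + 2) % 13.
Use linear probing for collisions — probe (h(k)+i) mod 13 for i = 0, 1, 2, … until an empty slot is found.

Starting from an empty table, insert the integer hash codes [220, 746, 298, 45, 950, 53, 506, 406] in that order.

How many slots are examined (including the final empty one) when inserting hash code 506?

Insert 220: h=4, slot 4 empty => index 4.
Insert 746: h=5, slot 5 empty => index 5.
Insert 298: h=4, slots 4,5 occupied => index 6.
Insert 45: h=3, slot 3 empty => index 3.
Insert 950: h=0, slot 0 empty => index 0.
Insert 53: h=0, slot 0 occupied => index 1.
Insert 506: h=4, slots 4,5,6 occupied => index 7.
Insert 406: h=9, slot 9 empty => index 9.
Table: [950, 53, —, 45, 220, 746, 298, 506, —, 406, —, —, —]

4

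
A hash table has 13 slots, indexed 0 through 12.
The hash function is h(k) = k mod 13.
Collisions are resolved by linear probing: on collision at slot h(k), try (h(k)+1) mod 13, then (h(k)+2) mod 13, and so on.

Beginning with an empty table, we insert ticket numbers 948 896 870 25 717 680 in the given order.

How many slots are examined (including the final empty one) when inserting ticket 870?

948: h=12 => slot 12
896: h=12, probe 12,0 => slot 0
870: h=12, probe 12,0,1 => slot 1
25: h=12, probe 12,0,1,2 => slot 2
717: h=2, probe 2,3 => slot 3
680: h=4 => slot 4
Table: [896, 870, 25, 717, 680, —, —, —, —, —, —, —, 948]

3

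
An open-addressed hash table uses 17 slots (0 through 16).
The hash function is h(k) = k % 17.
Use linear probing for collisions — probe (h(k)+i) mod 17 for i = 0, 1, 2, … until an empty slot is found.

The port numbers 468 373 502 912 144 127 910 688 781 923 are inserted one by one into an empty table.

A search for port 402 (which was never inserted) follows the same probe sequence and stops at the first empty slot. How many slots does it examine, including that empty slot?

5

Insert 468: h=9, slot 9 empty → index 9.
Insert 373: h=16, slot 16 empty → index 16.
Insert 502: h=9, slot 9 occupied → index 10.
Insert 912: h=11, slot 11 empty → index 11.
Insert 144: h=8, slot 8 empty → index 8.
Insert 127: h=8, slots 8,9,10,11 occupied → index 12.
Insert 910: h=9, slots 9,10,11,12 occupied → index 13.
Insert 688: h=8, slots 8,9,10,11,12,13 occupied → index 14.
Insert 781: h=16, slot 16 occupied → index 0.
Insert 923: h=5, slot 5 empty → index 5.
Table: [781, ., ., ., ., 923, ., ., 144, 468, 502, 912, 127, 910, 688, ., 373]
Lookup 402: h=11, probe 11,12,13,14,15 → slot 15 empty, not found.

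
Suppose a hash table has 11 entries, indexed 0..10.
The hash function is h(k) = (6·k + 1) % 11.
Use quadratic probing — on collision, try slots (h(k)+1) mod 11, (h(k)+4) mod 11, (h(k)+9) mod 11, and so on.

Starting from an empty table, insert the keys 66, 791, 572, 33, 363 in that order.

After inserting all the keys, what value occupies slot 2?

Insert 66: h=1, slot 1 empty => index 1.
Insert 791: h=6, slot 6 empty => index 6.
Insert 572: h=1, slot 1 occupied => index 2.
Insert 33: h=1, slots 1,2 occupied => index 5.
Insert 363: h=1, slots 1,2,5 occupied => index 10.
Table: [-, 66, 572, -, -, 33, 791, -, -, -, 363]

572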